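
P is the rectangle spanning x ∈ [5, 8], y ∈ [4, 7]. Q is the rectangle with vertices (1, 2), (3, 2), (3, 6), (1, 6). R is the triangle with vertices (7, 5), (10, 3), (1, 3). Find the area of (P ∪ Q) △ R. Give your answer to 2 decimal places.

20.67

|P ∪ Q| = 17.
|(P ∪ Q) ∩ R| = 2.6667.
|(P ∪ Q) △ R| = 17 + 9 − 5.3333 = 20.67.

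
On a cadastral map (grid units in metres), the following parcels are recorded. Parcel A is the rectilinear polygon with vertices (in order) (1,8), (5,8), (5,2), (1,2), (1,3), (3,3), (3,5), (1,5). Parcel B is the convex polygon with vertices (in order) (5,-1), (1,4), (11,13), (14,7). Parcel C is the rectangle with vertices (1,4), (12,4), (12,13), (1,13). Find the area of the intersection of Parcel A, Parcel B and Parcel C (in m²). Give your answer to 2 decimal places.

5.76

The intersection is the polygon with vertices (3,5), (2.111,5), (5,7.6), (5,4), (3,4).
By the shoelace formula its area is 5.76.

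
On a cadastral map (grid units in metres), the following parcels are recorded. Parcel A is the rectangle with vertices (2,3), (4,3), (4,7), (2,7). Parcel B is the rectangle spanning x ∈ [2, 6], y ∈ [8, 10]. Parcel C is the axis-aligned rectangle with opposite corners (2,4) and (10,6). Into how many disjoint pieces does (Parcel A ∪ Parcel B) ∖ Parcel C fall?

3

(Parcel A ∪ Parcel B) ∖ Parcel C splits into 3 disjoint pieces (area 2, area 2, area 8).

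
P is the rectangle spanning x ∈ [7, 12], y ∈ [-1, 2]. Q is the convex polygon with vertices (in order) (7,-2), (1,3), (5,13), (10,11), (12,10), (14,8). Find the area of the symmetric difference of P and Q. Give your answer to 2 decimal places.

111.50

|P| = 15, |Q| = 107, |P∩Q| = 5.25.
|P △ Q| = |P| + |Q| − 2·|P∩Q| = 15 + 107 − 10.5 = 111.50.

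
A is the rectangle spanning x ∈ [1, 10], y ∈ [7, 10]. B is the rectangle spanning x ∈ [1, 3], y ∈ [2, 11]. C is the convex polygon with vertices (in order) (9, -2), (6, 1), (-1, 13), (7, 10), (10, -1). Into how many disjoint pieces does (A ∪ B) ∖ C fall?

2

(A ∪ B) ∖ C splits into 2 disjoint pieces (area 7.7727, area 11.7143).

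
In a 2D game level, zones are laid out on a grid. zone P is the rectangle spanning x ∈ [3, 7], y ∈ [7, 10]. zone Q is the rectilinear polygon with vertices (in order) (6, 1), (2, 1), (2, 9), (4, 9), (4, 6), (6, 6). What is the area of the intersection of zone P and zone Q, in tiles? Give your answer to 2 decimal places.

The intersection is the polygon with vertices (3,7), (3,9), (4,9), (4,7).
By the shoelace formula its area is 2.00.

2.00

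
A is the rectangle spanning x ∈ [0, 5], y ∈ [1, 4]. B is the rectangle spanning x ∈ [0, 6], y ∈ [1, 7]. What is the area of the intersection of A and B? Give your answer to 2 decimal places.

15.00

|A∩B|: x∈[0,5], y∈[1,4] → 5·3 = 15.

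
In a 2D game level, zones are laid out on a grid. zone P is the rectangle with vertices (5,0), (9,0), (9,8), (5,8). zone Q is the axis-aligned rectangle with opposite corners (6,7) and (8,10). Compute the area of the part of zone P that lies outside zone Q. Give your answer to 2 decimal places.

|zone P∩zone Q|: x∈[6,8], y∈[7,8] → 2·1 = 2.
|zone P| = 32.
|zone P ∖ zone Q| = |zone P| − |zone P∩zone Q| = 32 − 2 = 30.00.

30.00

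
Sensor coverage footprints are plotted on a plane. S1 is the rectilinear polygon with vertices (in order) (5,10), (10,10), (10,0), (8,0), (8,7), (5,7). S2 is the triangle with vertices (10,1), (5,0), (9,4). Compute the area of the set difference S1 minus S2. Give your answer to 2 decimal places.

|S1| = 29, |S1∩S2| = 4.4.
|S1 ∖ S2| = |S1| − |S1∩S2| = 29 − 4.4 = 24.60.

24.60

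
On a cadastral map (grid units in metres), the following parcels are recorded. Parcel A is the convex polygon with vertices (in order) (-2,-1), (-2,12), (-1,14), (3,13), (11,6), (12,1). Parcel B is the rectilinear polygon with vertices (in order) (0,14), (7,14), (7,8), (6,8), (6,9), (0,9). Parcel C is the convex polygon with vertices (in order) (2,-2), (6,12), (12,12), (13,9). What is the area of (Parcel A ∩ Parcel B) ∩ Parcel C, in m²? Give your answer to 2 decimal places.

2.92

The region (Parcel A ∩ Parcel B) ∩ Parcel C is the polygon with vertices (7,9.5), (7,8), (6,8), (6,9), (5.143,9), (5.629,10.7).
By the shoelace formula its area is 2.92.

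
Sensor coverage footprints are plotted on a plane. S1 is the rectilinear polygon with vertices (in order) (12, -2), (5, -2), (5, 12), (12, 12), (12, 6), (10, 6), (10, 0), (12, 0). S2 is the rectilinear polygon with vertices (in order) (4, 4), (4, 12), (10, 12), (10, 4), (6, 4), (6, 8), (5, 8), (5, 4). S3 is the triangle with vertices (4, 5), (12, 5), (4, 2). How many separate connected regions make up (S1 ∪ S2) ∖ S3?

(S1 ∪ S2) ∖ S3 splits into 2 disjoint pieces (area 30.5625, area 54).

2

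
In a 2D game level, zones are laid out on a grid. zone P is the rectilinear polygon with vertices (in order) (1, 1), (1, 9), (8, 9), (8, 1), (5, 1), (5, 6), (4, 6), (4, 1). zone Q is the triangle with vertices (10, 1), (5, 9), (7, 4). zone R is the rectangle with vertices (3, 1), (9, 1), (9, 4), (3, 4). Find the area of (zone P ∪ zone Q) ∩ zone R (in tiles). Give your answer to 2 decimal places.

|zone P ∪ zone Q| = 52.2.
|(zone P ∪ zone Q) ∩ zone R| = 12.89.

12.89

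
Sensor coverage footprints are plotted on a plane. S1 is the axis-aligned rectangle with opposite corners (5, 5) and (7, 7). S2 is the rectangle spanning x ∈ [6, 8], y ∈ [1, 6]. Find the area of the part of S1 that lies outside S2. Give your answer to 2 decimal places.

3.00

|S1∩S2|: x∈[6,7], y∈[5,6] → 1·1 = 1.
|S1| = 4.
|S1 ∖ S2| = |S1| − |S1∩S2| = 4 − 1 = 3.00.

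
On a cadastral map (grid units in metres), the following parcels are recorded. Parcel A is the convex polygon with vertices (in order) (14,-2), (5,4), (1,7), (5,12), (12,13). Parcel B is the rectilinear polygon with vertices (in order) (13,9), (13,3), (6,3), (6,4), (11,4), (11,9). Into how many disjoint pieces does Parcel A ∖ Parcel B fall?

2

Parcel A ∖ Parcel B splits into 2 disjoint pieces (area 17.5, area 71.9).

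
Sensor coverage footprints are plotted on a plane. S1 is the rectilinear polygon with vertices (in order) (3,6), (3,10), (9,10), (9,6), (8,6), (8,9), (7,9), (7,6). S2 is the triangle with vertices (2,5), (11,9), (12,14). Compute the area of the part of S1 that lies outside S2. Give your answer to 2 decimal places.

|S1| = 21, |S1∩S2| = 8.0972.
|S1 ∖ S2| = |S1| − |S1∩S2| = 21 − 8.0972 = 12.90.

12.90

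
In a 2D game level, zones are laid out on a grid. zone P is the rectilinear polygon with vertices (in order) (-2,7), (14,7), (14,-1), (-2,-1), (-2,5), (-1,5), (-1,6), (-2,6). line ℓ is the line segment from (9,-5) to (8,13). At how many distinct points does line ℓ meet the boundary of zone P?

2

The segment meets the boundary at (8.333,7), (8.778,-1).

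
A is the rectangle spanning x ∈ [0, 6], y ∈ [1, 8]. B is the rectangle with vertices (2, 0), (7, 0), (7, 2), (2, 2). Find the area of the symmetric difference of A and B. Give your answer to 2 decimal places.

44.00

|A∩B|: x∈[2,6], y∈[1,2] → 4·1 = 4.
|A △ B| = |A| + |B| − 2·|A∩B| = 42 + 10 − 8 = 44.00.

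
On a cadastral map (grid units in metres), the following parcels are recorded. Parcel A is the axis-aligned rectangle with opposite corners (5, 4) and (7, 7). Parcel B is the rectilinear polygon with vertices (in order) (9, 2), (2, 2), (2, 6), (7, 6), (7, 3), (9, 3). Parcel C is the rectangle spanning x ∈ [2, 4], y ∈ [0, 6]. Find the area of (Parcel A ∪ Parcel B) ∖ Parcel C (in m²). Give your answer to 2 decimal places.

16.00

|Parcel A ∪ Parcel B| = 24.
|(Parcel A ∪ Parcel B) ∩ Parcel C| = 8.
|(Parcel A ∪ Parcel B) ∖ Parcel C| = 24 − 8 = 16.00.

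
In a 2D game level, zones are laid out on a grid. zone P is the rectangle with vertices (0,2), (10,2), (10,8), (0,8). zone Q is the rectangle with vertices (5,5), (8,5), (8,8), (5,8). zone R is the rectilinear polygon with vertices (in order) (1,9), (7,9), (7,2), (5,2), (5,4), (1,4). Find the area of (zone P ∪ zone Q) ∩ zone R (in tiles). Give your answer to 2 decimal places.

28.00

The region (zone P ∪ zone Q) ∩ zone R is the polygon with vertices (5,2), (5,4), (1,4), (1,8), (5,8), (7,8), (7,2).
By the shoelace formula its area is 28.00.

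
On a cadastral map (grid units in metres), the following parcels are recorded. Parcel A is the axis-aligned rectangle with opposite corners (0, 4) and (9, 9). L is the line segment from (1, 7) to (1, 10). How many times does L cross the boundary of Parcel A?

The segment meets the boundary at (1,9).

1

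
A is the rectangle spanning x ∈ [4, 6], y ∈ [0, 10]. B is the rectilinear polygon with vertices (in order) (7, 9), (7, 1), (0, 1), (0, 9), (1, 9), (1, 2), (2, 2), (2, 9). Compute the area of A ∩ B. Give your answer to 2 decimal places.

16.00

The intersection is the polygon with vertices (6,1), (4,1), (4,9), (6,9).
By the shoelace formula its area is 16.00.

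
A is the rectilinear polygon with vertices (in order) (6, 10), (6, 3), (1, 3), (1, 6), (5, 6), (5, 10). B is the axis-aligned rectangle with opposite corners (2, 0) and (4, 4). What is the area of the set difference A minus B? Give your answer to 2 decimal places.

17.00

|A| = 19, |A∩B| = 2.
|A ∖ B| = |A| − |A∩B| = 19 − 2 = 17.00.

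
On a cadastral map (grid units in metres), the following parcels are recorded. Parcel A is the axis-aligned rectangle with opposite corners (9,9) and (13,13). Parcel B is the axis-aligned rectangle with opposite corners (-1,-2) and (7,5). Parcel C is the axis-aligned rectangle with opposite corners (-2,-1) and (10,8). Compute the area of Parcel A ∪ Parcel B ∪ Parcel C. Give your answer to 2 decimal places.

By inclusion–exclusion:
Individual areas: |Parcel A| = 16, |Parcel B| = 56, |Parcel C| = 108.
|Parcel A∩Parcel B| = 0 (no overlap).
|Parcel A∩Parcel C| = 0 (no overlap).
|Parcel B∩Parcel C|: x∈[-1,7], y∈[-1,5] → 8·6 = 48.
|Parcel A∩Parcel B∩Parcel C| = 0.
|Parcel A ∪ Parcel B ∪ Parcel C| = 180 − 48 + 0 = 132.00.

132.00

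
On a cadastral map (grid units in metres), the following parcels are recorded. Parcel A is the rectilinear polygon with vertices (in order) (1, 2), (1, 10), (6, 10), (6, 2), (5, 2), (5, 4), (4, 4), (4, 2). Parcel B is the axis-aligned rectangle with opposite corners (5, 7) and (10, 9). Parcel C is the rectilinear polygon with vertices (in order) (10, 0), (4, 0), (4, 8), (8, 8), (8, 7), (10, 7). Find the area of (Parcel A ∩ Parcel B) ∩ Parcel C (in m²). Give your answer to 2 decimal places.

The region (Parcel A ∩ Parcel B) ∩ Parcel C is the polygon with vertices (5,7), (5,8), (6,8), (6,7).
By the shoelace formula its area is 1.00.

1.00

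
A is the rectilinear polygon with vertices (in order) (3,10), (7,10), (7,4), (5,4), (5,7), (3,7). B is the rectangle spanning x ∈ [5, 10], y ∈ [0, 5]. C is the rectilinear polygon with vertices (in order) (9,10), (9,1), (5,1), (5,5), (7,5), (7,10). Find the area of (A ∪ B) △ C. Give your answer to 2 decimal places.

|A ∪ B| = 41.
|(A ∪ B) ∩ C| = 16.
|(A ∪ B) △ C| = 41 + 26 − 32 = 35.00.

35.00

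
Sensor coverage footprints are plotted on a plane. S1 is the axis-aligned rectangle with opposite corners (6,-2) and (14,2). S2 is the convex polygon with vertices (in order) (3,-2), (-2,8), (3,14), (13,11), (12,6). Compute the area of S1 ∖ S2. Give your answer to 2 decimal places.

31.00

|S1| = 32, |S1∩S2| = 1.
|S1 ∖ S2| = |S1| − |S1∩S2| = 32 − 1 = 31.00.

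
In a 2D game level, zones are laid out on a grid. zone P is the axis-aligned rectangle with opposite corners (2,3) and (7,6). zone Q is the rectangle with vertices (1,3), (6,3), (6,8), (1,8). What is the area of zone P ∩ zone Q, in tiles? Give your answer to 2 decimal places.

|zone P∩zone Q|: x∈[2,6], y∈[3,6] → 4·3 = 12.

12.00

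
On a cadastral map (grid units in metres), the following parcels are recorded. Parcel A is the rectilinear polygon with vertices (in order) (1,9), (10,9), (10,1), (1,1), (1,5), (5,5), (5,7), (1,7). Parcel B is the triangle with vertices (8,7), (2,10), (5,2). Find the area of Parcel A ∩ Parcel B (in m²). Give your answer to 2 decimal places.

15.69

The intersection is the polygon with vertices (4,9), (8,7), (5,2), (3.875,5), (5,5), (5,7), (3.125,7), (2.375,9).
By the shoelace formula its area is 15.69.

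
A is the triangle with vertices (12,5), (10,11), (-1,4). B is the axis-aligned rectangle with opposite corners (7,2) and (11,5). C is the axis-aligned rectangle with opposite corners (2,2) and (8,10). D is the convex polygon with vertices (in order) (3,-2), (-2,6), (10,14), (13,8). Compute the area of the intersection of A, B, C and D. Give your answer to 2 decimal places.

0.35

The intersection is the polygon with vertices (8,5), (8,4.692), (7,4.615), (7,5).
By the shoelace formula its area is 0.35.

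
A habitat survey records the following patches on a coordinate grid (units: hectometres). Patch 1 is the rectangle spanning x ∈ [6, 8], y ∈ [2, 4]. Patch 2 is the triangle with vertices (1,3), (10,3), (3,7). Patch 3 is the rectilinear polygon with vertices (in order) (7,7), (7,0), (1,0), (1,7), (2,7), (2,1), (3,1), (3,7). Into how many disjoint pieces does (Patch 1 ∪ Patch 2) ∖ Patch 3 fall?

2

(Patch 1 ∪ Patch 2) ∖ Patch 3 splits into 2 disjoint pieces (area 3.5714, area 3).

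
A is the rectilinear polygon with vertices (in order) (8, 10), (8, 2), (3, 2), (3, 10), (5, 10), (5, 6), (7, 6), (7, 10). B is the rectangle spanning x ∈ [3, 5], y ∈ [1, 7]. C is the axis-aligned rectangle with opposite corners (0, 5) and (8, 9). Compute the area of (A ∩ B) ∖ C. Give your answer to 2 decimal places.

6.00

|A ∩ B| = 10.
|(A ∩ B) ∩ C| = 4.
|(A ∩ B) ∖ C| = 10 − 4 = 6.00.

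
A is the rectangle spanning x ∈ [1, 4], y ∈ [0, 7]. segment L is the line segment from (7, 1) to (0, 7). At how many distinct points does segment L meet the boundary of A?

The segment meets the boundary at (1,6.143), (4,3.571).

2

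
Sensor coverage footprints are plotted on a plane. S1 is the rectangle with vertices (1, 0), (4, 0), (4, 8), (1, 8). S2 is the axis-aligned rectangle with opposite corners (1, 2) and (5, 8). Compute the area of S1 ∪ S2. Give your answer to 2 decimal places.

30.00

By inclusion–exclusion:
Individual areas: |S1| = 24, |S2| = 24.
|S1∩S2|: x∈[1,4], y∈[2,8] → 3·6 = 18.
|S1 ∪ S2| = 48 − 18 = 30.00.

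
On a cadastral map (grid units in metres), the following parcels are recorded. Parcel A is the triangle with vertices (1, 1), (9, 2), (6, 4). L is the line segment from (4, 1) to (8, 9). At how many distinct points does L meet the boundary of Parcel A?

2

The segment meets the boundary at (5.286,3.571), (4.2,1.4).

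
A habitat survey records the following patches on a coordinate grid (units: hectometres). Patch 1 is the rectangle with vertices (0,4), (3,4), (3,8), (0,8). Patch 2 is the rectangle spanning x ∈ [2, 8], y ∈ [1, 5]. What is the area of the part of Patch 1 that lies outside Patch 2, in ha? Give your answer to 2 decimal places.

11.00

|Patch 1∩Patch 2|: x∈[2,3], y∈[4,5] → 1·1 = 1.
|Patch 1| = 12.
|Patch 1 ∖ Patch 2| = |Patch 1| − |Patch 1∩Patch 2| = 12 − 1 = 11.00.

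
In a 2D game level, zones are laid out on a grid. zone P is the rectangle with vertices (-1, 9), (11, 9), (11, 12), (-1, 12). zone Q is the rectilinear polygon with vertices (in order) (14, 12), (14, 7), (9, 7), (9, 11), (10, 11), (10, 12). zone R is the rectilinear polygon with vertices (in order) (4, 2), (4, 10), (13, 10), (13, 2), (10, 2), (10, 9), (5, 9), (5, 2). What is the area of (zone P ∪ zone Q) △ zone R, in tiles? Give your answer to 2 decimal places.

62.00

|zone P ∪ zone Q| = 55.
|(zone P ∪ zone Q) ∩ zone R| = 15.
|(zone P ∪ zone Q) △ zone R| = 55 + 37 − 30 = 62.00.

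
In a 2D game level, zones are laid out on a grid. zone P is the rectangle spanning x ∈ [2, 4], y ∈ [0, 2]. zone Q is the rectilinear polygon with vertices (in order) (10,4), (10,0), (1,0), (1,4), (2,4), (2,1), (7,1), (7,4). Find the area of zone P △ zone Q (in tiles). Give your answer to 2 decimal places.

21.00

|zone P| = 4, |zone Q| = 21, |zone P∩zone Q| = 2.
|zone P △ zone Q| = |zone P| + |zone Q| − 2·|zone P∩zone Q| = 4 + 21 − 4 = 21.00.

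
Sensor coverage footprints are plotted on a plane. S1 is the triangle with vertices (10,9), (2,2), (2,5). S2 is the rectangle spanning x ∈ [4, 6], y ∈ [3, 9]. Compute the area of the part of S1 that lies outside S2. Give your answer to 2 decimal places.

8.25

|S1| = 12, |S1∩S2| = 3.75.
|S1 ∖ S2| = |S1| − |S1∩S2| = 12 − 3.75 = 8.25.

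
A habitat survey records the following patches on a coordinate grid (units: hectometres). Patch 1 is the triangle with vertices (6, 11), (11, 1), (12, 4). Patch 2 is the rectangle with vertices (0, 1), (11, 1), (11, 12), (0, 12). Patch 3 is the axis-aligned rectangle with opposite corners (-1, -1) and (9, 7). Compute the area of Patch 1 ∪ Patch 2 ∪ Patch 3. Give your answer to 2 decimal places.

149.08

By inclusion–exclusion:
Individual areas: |Patch 1| = 12.5, |Patch 2| = 121, |Patch 3| = 80.
|Patch 1∩Patch 2| = 10.4167.
|Patch 1∩Patch 3| = 1.
|Patch 2∩Patch 3|: x∈[0,9], y∈[1,7] → 9·6 = 54.
|Patch 1∩Patch 2∩Patch 3| = 1.
|Patch 1 ∪ Patch 2 ∪ Patch 3| = 213.5 − 65.4167 + 1 = 149.08.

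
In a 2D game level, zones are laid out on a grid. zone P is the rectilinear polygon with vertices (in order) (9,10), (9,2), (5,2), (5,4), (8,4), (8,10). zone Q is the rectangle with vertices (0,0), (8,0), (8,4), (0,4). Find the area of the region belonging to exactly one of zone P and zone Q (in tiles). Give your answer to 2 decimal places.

|zone P| = 14, |zone Q| = 32, |zone P∩zone Q| = 6.
|zone P △ zone Q| = |zone P| + |zone Q| − 2·|zone P∩zone Q| = 14 + 32 − 12 = 34.00.

34.00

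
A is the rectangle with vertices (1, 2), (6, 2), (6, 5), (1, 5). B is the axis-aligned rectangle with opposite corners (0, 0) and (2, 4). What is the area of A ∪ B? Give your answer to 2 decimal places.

21.00

By inclusion–exclusion:
Individual areas: |A| = 15, |B| = 8.
|A∩B|: x∈[1,2], y∈[2,4] → 1·2 = 2.
|A ∪ B| = 23 − 2 = 21.00.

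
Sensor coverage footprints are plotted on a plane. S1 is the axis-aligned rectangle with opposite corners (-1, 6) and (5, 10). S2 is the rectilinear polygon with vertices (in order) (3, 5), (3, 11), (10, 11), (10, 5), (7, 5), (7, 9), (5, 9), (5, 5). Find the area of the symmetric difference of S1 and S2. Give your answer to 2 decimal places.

|S1| = 24, |S2| = 34, |S1∩S2| = 8.
|S1 △ S2| = |S1| + |S2| − 2·|S1∩S2| = 24 + 34 − 16 = 42.00.

42.00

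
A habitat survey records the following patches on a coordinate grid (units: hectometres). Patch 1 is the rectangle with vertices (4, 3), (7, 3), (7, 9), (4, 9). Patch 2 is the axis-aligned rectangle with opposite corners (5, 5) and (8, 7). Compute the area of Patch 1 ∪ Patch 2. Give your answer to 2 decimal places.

20.00

By inclusion–exclusion:
Individual areas: |Patch 1| = 18, |Patch 2| = 6.
|Patch 1∩Patch 2|: x∈[5,7], y∈[5,7] → 2·2 = 4.
|Patch 1 ∪ Patch 2| = 24 − 4 = 20.00.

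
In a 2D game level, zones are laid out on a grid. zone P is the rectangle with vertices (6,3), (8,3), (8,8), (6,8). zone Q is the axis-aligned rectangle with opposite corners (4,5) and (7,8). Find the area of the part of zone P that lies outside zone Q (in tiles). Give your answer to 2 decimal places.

|zone P∩zone Q|: x∈[6,7], y∈[5,8] → 1·3 = 3.
|zone P| = 10.
|zone P ∖ zone Q| = |zone P| − |zone P∩zone Q| = 10 − 3 = 7.00.

7.00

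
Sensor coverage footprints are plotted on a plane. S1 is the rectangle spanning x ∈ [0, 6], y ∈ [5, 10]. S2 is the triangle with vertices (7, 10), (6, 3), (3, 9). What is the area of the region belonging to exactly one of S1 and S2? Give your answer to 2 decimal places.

|S1| = 30, |S2| = 13.5, |S1∩S2| = 9.125.
|S1 △ S2| = |S1| + |S2| − 2·|S1∩S2| = 30 + 13.5 − 18.25 = 25.25.

25.25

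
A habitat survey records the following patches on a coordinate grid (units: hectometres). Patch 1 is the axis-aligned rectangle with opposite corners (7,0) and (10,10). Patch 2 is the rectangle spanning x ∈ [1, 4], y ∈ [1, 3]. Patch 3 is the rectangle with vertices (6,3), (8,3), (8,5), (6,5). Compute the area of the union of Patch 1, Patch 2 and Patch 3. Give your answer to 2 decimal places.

By inclusion–exclusion:
Individual areas: |Patch 1| = 30, |Patch 2| = 6, |Patch 3| = 4.
|Patch 1∩Patch 2| = 0 (no overlap).
|Patch 1∩Patch 3|: x∈[7,8], y∈[3,5] → 1·2 = 2.
|Patch 2∩Patch 3| = 0 (no overlap).
|Patch 1∩Patch 2∩Patch 3| = 0.
|Patch 1 ∪ Patch 2 ∪ Patch 3| = 40 − 2 + 0 = 38.00.

38.00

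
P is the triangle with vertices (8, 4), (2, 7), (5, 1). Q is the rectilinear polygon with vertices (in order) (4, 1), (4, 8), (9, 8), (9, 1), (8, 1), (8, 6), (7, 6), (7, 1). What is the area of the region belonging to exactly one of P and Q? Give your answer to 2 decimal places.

|P| = 13.5, |Q| = 30, |P∩Q| = 9.75.
|P △ Q| = |P| + |Q| − 2·|P∩Q| = 13.5 + 30 − 19.5 = 24.00.

24.00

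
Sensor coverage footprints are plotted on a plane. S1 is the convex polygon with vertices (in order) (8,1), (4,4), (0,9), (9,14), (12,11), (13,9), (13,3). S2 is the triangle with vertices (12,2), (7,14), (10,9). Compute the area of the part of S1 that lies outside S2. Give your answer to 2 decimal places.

|S1| = 105, |S1∩S2| = 5.4129.
|S1 ∖ S2| = |S1| − |S1∩S2| = 105 − 5.4129 = 99.59.

99.59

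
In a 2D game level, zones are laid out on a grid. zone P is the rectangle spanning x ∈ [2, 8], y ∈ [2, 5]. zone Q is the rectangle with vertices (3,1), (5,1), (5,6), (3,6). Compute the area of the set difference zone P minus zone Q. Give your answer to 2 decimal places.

12.00

|zone P∩zone Q|: x∈[3,5], y∈[2,5] → 2·3 = 6.
|zone P| = 18.
|zone P ∖ zone Q| = |zone P| − |zone P∩zone Q| = 18 − 6 = 12.00.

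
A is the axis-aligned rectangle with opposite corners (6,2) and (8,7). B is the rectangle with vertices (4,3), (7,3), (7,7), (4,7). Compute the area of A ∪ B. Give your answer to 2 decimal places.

18.00

By inclusion–exclusion:
Individual areas: |A| = 10, |B| = 12.
|A∩B|: x∈[6,7], y∈[3,7] → 1·4 = 4.
|A ∪ B| = 22 − 4 = 18.00.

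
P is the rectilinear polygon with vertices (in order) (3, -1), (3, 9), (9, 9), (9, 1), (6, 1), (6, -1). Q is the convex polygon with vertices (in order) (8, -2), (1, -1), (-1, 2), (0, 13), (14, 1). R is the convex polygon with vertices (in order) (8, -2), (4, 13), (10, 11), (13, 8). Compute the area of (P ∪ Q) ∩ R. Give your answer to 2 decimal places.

31.02

The region (P ∪ Q) ∩ R is the polygon with vertices (9,5.286), (10.85,3.7), (8,-2), (5.067,9), (9,9).
By the shoelace formula its area is 31.02.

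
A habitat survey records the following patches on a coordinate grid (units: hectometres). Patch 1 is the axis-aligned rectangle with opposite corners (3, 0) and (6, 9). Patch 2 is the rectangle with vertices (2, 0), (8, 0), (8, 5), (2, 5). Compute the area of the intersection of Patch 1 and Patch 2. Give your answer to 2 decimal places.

|Patch 1∩Patch 2|: x∈[3,6], y∈[0,5] → 3·5 = 15.

15.00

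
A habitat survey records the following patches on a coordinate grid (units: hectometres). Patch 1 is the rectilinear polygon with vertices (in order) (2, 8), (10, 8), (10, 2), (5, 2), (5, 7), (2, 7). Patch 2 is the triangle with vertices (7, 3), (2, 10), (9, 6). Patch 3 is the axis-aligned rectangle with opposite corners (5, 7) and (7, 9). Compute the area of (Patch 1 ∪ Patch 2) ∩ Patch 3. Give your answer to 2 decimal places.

2.07

The region (Patch 1 ∪ Patch 2) ∩ Patch 3 is the polygon with vertices (5.5,8), (7,8), (7,7), (5,7), (5,8.286).
By the shoelace formula its area is 2.07.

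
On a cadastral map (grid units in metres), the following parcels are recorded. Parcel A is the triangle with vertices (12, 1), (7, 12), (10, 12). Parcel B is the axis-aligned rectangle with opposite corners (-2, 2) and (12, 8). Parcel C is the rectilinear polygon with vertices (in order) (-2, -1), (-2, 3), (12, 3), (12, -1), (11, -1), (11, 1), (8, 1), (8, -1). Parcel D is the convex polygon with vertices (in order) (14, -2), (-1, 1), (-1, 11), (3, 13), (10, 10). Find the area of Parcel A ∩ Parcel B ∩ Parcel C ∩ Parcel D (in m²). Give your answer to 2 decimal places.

0.41

The intersection is the polygon with vertices (11.546,2), (11.091,3), (11.636,3), (11.818,2).
By the shoelace formula its area is 0.41.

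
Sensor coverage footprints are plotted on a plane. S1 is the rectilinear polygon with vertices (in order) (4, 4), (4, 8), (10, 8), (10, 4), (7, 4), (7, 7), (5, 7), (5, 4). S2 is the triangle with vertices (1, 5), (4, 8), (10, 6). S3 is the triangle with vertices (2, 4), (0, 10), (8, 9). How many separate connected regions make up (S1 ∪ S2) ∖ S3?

(S1 ∪ S2) ∖ S3 splits into 2 disjoint pieces (area 17.6991, area 0.1429).

2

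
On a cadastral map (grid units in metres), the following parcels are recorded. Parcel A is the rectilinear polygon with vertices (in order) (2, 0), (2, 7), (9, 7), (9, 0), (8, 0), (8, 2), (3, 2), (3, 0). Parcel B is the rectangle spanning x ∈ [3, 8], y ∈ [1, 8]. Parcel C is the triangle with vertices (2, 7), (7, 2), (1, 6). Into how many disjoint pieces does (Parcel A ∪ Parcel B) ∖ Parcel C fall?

(Parcel A ∪ Parcel B) ∖ Parcel C is a single connected region.

1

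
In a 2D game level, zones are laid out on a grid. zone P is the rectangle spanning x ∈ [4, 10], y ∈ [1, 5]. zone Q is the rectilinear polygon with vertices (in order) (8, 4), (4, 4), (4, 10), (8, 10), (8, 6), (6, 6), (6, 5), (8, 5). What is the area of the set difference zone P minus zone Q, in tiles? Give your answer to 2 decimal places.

|zone P| = 24, |zone P∩zone Q| = 4.
|zone P ∖ zone Q| = |zone P| − |zone P∩zone Q| = 24 − 4 = 20.00.

20.00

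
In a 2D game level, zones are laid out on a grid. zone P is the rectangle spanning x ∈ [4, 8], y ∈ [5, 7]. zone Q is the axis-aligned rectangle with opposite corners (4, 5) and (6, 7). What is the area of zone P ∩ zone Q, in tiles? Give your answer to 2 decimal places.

|zone P∩zone Q|: x∈[4,6], y∈[5,7] → 2·2 = 4.

4.00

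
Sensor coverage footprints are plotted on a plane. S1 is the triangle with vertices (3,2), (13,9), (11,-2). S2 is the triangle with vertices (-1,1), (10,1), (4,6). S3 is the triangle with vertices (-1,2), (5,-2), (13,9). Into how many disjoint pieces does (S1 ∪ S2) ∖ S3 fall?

(S1 ∪ S2) ∖ S3 splits into 3 disjoint pieces (area 26.4, area 0.45, area 3.0938).

3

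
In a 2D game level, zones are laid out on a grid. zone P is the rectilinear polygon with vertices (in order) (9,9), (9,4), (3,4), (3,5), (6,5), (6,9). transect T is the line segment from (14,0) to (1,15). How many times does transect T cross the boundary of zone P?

The segment meets the boundary at (6.2,9), (9,5.769).

2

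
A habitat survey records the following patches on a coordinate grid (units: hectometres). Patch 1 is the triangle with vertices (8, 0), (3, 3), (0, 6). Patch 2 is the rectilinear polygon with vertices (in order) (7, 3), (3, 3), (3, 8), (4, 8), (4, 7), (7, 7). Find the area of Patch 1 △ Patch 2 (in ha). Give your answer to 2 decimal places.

|Patch 1| = 3, |Patch 2| = 17, |Patch 1∩Patch 2| = 0.375.
|Patch 1 △ Patch 2| = |Patch 1| + |Patch 2| − 2·|Patch 1∩Patch 2| = 3 + 17 − 0.75 = 19.25.

19.25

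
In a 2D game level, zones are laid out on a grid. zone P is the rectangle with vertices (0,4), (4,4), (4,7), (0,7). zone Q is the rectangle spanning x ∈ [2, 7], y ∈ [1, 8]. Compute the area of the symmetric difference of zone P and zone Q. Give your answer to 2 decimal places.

35.00

|zone P∩zone Q|: x∈[2,4], y∈[4,7] → 2·3 = 6.
|zone P △ zone Q| = |zone P| + |zone Q| − 2·|zone P∩zone Q| = 12 + 35 − 12 = 35.00.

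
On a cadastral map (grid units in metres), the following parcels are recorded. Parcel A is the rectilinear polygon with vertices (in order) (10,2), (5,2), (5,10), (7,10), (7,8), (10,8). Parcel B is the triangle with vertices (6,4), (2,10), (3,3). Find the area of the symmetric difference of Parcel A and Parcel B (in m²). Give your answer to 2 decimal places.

|Parcel A| = 34, |Parcel B| = 11, |Parcel A∩Parcel B| = 0.9167.
|Parcel A △ Parcel B| = |Parcel A| + |Parcel B| − 2·|Parcel A∩Parcel B| = 34 + 11 − 1.8333 = 43.17.

43.17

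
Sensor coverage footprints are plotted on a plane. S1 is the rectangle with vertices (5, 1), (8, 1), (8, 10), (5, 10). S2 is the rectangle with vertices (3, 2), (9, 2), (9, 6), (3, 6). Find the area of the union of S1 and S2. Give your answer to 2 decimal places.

By inclusion–exclusion:
Individual areas: |S1| = 27, |S2| = 24.
|S1∩S2|: x∈[5,8], y∈[2,6] → 3·4 = 12.
|S1 ∪ S2| = 51 − 12 = 39.00.

39.00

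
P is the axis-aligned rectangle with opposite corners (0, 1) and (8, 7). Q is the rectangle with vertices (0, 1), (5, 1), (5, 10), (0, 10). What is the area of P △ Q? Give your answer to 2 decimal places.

|P∩Q|: x∈[0,5], y∈[1,7] → 5·6 = 30.
|P △ Q| = |P| + |Q| − 2·|P∩Q| = 48 + 45 − 60 = 33.00.

33.00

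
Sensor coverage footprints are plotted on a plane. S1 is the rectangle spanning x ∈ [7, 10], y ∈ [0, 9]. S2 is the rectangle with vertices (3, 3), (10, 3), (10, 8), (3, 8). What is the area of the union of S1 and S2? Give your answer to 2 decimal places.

47.00

By inclusion–exclusion:
Individual areas: |S1| = 27, |S2| = 35.
|S1∩S2|: x∈[7,10], y∈[3,8] → 3·5 = 15.
|S1 ∪ S2| = 62 − 15 = 47.00.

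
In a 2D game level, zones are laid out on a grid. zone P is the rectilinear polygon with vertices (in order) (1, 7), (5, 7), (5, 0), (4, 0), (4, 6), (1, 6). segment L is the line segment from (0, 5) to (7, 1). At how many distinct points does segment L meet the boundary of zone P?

The segment meets the boundary at (5,2.143), (4,2.714).

2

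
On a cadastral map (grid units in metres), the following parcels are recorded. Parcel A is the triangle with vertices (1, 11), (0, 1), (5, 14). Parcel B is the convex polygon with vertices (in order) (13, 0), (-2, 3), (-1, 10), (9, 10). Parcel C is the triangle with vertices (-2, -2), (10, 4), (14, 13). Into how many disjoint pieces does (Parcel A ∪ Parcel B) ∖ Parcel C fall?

(Parcel A ∪ Parcel B) ∖ Parcel C splits into 2 disjoint pieces (area 68.5112, area 17.3177).

2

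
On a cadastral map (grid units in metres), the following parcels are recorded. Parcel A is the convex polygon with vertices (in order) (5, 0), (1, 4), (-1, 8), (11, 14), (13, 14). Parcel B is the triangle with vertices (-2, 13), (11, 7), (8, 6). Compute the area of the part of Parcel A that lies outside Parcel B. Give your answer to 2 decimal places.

73.18

|Parcel A| = 84, |Parcel A∩Parcel B| = 10.8202.
|Parcel A ∖ Parcel B| = |Parcel A| − |Parcel A∩Parcel B| = 84 − 10.8202 = 73.18.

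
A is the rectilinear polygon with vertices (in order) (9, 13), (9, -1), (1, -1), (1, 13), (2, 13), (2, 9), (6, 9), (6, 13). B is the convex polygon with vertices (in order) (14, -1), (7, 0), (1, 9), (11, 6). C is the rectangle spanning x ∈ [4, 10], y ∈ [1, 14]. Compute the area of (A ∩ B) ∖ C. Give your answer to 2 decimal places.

8.02

|A ∩ B| = 35.6857.
|(A ∩ B) ∩ C| = 27.6667.
|(A ∩ B) ∖ C| = 35.6857 − 27.6667 = 8.02.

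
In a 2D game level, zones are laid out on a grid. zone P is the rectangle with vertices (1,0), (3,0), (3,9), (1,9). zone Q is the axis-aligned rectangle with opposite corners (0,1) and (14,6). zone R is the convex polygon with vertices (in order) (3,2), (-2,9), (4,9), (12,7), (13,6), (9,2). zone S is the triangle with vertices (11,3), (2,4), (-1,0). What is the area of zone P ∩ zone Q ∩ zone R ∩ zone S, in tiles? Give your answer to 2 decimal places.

The intersection is the polygon with vertices (3,2), (1.78,3.707), (2,4), (3,3.889).
By the shoelace formula its area is 1.31.

1.31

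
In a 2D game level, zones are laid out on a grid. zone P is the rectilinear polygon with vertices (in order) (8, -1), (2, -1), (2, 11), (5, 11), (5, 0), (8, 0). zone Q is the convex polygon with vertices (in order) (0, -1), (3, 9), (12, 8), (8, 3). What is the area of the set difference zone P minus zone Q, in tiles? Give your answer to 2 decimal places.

|zone P| = 39, |zone P∩zone Q| = 22.8611.
|zone P ∖ zone Q| = |zone P| − |zone P∩zone Q| = 39 − 22.8611 = 16.14.

16.14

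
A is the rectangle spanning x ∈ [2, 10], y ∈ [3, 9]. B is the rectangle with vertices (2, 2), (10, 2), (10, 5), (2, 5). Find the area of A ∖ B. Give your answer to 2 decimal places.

32.00

|A∩B|: x∈[2,10], y∈[3,5] → 8·2 = 16.
|A| = 48.
|A ∖ B| = |A| − |A∩B| = 48 − 16 = 32.00.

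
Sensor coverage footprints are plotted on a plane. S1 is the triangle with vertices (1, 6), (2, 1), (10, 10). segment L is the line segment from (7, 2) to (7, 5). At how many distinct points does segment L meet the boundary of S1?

0

The segment lies entirely outside S1 and never meets its boundary.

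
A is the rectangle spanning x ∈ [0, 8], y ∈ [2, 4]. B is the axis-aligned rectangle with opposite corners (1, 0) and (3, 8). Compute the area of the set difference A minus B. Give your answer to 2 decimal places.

12.00

|A∩B|: x∈[1,3], y∈[2,4] → 2·2 = 4.
|A| = 16.
|A ∖ B| = |A| − |A∩B| = 16 − 4 = 12.00.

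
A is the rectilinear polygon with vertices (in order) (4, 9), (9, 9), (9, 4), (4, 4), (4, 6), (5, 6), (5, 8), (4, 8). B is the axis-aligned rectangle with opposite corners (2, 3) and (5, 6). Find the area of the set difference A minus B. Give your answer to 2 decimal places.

21.00

|A| = 23, |A∩B| = 2.
|A ∖ B| = |A| − |A∩B| = 23 − 2 = 21.00.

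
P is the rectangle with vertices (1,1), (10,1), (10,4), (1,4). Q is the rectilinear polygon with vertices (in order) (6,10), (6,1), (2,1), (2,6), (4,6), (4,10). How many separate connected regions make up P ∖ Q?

2

P ∖ Q splits into 2 disjoint pieces (area 12, area 3).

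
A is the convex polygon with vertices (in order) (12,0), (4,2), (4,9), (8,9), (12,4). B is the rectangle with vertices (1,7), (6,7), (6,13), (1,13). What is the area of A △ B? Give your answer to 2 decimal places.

|A| = 54, |B| = 30, |A∩B| = 4.
|A △ B| = |A| + |B| − 2·|A∩B| = 54 + 30 − 8 = 76.00.

76.00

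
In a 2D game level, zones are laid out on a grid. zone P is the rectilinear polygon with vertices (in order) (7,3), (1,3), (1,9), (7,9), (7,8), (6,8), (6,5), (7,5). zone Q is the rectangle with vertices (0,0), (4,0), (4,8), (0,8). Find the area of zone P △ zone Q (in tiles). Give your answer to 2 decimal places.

|zone P| = 33, |zone Q| = 32, |zone P∩zone Q| = 15.
|zone P △ zone Q| = |zone P| + |zone Q| − 2·|zone P∩zone Q| = 33 + 32 − 30 = 35.00.

35.00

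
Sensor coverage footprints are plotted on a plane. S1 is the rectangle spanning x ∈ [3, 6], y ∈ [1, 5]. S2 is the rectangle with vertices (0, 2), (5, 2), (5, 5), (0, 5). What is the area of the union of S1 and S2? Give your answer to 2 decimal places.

By inclusion–exclusion:
Individual areas: |S1| = 12, |S2| = 15.
|S1∩S2|: x∈[3,5], y∈[2,5] → 2·3 = 6.
|S1 ∪ S2| = 27 − 6 = 21.00.

21.00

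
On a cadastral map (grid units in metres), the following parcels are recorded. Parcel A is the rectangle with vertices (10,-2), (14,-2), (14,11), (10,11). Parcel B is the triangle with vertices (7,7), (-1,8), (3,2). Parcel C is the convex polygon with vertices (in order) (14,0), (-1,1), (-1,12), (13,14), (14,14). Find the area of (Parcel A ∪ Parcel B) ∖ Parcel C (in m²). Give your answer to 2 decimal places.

8.53

|Parcel A ∪ Parcel B| = 74.
|(Parcel A ∪ Parcel B) ∩ Parcel C| = 65.4667.
|(Parcel A ∪ Parcel B) ∖ Parcel C| = 74 − 65.4667 = 8.53.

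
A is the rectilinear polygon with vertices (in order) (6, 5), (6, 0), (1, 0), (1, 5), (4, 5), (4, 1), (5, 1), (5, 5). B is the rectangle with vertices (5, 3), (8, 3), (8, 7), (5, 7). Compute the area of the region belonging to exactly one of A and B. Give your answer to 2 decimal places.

|A| = 21, |B| = 12, |A∩B| = 2.
|A △ B| = |A| + |B| − 2·|A∩B| = 21 + 12 − 4 = 29.00.

29.00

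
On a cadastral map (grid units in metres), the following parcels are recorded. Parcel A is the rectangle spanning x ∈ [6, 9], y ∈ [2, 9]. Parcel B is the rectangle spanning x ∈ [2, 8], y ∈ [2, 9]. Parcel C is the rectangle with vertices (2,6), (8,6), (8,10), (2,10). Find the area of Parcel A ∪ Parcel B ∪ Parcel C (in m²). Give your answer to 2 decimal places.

By inclusion–exclusion:
Individual areas: |Parcel A| = 21, |Parcel B| = 42, |Parcel C| = 24.
|Parcel A∩Parcel B|: x∈[6,8], y∈[2,9] → 2·7 = 14.
|Parcel A∩Parcel C|: x∈[6,8], y∈[6,9] → 2·3 = 6.
|Parcel B∩Parcel C|: x∈[2,8], y∈[6,9] → 6·3 = 18.
|Parcel A∩Parcel B∩Parcel C| = 6.
|Parcel A ∪ Parcel B ∪ Parcel C| = 87 − 38 + 6 = 55.00.

55.00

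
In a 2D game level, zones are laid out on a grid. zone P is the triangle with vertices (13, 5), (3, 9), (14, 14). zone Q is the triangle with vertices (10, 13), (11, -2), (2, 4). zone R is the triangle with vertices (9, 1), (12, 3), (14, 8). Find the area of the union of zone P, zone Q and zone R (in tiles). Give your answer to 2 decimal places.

98.92

By inclusion–exclusion:
Individual areas: |zone P| = 47, |zone Q| = 64.5, |zone R| = 5.5.
|zone P∩zone Q| = 16.2233.
|zone P∩zone R| = 0.8172.
|zone Q∩zone R| = 1.0403.
|zone P∩zone Q∩zone R| = 0.
|zone P ∪ zone Q ∪ zone R| = 117 − 18.0809 + 0 = 98.92.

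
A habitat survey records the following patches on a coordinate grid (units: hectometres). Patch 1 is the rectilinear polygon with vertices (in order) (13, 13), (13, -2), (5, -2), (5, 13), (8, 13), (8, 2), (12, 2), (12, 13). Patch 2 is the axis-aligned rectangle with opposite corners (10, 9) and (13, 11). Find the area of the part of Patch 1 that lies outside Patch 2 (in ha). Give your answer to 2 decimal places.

74.00

|Patch 1| = 76, |Patch 1∩Patch 2| = 2.
|Patch 1 ∖ Patch 2| = |Patch 1| − |Patch 1∩Patch 2| = 76 − 2 = 74.00.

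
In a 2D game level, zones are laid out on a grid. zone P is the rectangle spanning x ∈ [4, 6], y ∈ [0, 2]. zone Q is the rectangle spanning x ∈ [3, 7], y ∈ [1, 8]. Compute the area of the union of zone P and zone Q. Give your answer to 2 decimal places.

30.00

By inclusion–exclusion:
Individual areas: |zone P| = 4, |zone Q| = 28.
|zone P∩zone Q|: x∈[4,6], y∈[1,2] → 2·1 = 2.
|zone P ∪ zone Q| = 32 − 2 = 30.00.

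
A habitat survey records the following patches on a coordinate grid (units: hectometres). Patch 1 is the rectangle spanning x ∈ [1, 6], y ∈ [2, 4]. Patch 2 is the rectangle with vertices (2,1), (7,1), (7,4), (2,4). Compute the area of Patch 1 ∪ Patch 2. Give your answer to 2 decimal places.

17.00

By inclusion–exclusion:
Individual areas: |Patch 1| = 10, |Patch 2| = 15.
|Patch 1∩Patch 2|: x∈[2,6], y∈[2,4] → 4·2 = 8.
|Patch 1 ∪ Patch 2| = 25 − 8 = 17.00.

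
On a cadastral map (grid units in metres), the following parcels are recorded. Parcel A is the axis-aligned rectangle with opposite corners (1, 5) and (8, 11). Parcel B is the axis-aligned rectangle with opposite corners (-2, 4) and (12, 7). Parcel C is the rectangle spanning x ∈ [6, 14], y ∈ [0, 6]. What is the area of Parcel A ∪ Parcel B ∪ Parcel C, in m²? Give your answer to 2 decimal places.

By inclusion–exclusion:
Individual areas: |Parcel A| = 42, |Parcel B| = 42, |Parcel C| = 48.
|Parcel A∩Parcel B|: x∈[1,8], y∈[5,7] → 7·2 = 14.
|Parcel A∩Parcel C|: x∈[6,8], y∈[5,6] → 2·1 = 2.
|Parcel B∩Parcel C|: x∈[6,12], y∈[4,6] → 6·2 = 12.
|Parcel A∩Parcel B∩Parcel C| = 2.
|Parcel A ∪ Parcel B ∪ Parcel C| = 132 − 28 + 2 = 106.00.

106.00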